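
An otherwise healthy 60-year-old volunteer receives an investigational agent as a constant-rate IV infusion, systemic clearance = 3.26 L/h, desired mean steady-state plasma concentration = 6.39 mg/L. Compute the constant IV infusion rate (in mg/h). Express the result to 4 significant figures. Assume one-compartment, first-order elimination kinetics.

20.83 mg/h

At steady state, infusion rate R₀ = Css × CL = 6.39 × 3.260 = 20.83 mg/h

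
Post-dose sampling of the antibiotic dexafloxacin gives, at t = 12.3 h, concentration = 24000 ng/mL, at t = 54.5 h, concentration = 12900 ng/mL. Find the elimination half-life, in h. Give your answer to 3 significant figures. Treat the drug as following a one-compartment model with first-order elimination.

k = ln(C₁/C₂) / (t₂ − t₁) = ln(24000/12900) / (54.5 − 12.3)
  = 0.6208 / 42.20 = 0.01471 h⁻¹
t½ = ln2 / k = 0.693147 / 0.01471 = 47.12 h

47.1 h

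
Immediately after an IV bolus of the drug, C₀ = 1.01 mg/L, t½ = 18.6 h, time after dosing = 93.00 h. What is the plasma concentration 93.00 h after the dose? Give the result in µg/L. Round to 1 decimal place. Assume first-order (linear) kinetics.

k = ln2 / t½ = 0.693147 / 18.6 = 0.03727 h⁻¹
t / t½ = 93.00 / 18.6 = 5 half-lives
C = C₀ × (1/2)^5 = 1.010 × 0.03125 = 0.03156 mg/L
Convert: 0.03156 mg/L × 1000 = 31.56 µg/L

31.6 µg/L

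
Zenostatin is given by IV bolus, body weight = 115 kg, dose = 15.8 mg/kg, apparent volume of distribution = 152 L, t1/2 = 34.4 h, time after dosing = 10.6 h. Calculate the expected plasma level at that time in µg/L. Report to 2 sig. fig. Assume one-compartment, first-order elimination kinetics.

9700 µg/L

Total dose = 15.8 × 115 = 1817 mg
C₀ = Dose / Vd = 1817 / 152 = 11.95 mg/L
k = ln2 / t½ = 0.693147 / 34.4 = 0.02015 h⁻¹
C = C₀ · e^(−k·t) = 11.95 × e^(−0.02015 × 10.6)
  = 11.95 × 0.8077 = 9.652 mg/L
Convert: 9.652 mg/L × 1000 = 9652 µg/L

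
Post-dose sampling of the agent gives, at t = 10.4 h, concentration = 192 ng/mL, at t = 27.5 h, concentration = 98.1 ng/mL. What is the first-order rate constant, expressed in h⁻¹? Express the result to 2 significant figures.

k = ln(C₁/C₂) / (t₂ − t₁) = ln(192/98.1) / (27.5 − 10.4)
  = 0.6715 / 17.10 = 0.03927 h⁻¹

0.039 h⁻¹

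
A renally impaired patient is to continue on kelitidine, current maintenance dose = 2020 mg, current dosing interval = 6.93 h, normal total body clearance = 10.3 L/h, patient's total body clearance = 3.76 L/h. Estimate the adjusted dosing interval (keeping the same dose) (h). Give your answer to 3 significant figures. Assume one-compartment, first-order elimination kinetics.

19.0 h

To keep the same average steady-state level, dosing rate must scale with clearance.
CL ratio = 3.76 / 10.3 = 0.3650
New interval (same dose) = 6.93 / 0.3650 = 18.99 h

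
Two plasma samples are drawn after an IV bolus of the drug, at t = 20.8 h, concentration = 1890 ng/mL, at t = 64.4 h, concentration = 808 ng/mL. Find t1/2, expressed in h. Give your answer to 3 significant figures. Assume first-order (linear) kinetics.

k = ln(C₁/C₂) / (t₂ − t₁) = ln(1890/808) / (64.4 − 20.8)
  = 0.8498 / 43.60 = 0.01949 h⁻¹
t½ = ln2 / k = 0.693147 / 0.01949 = 35.56 h

35.6 h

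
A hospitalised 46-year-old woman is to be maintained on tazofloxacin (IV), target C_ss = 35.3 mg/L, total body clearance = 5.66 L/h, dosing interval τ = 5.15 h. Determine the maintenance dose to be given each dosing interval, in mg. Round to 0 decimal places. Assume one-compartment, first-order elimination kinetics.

At steady state, Dose/τ = Css × CL.
Dose = Css × CL × τ = 35.3 × 5.660 × 5.15 = 1029 mg

1029 mg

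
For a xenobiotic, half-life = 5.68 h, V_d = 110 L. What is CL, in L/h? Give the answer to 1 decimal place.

k = ln2 / t½ = 0.693147 / 5.68 = 0.1220 h⁻¹
CL = k × Vd = 0.1220 × 110 = 13.42 L/h

13.4 L/h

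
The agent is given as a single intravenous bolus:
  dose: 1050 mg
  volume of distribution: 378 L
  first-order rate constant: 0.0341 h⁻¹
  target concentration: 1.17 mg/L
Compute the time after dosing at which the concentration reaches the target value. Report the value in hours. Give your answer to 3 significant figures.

25.4 h

C₀ = Dose / Vd = 1050 / 378 = 2.778 mg/L
t = ln(C₀ / C) / k = ln(2.778 / 1.17) / 0.03410
  = ln(2.374) / 0.03410 = 0.8646 / 0.03410 = 25.35 h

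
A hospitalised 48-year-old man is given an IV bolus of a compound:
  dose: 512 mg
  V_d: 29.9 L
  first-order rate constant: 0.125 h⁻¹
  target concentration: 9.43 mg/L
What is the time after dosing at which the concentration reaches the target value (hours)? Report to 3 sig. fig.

C₀ = Dose / Vd = 512.0 / 29.9 = 17.12 mg/L
t = ln(C₀ / C) / k = ln(17.12 / 9.43) / 0.1250
  = ln(1.815) / 0.1250 = 0.5961 / 0.1250 = 4.769 h

4.77 h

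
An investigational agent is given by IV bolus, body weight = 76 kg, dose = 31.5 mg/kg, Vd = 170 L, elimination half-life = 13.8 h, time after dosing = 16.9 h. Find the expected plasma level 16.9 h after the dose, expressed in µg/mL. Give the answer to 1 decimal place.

6.0 µg/mL

Total dose = 31.5 × 76 = 2394 mg
C₀ = Dose / Vd = 2394 / 170 = 14.08 mg/L
k = ln2 / t½ = 0.693147 / 13.8 = 0.05023 h⁻¹
C = C₀ · e^(−k·t) = 14.08 × e^(−0.05023 × 16.9)
  = 14.08 × 0.4279 = 6.025 mg/L
(6.025 mg/L = 6.025 µg/mL)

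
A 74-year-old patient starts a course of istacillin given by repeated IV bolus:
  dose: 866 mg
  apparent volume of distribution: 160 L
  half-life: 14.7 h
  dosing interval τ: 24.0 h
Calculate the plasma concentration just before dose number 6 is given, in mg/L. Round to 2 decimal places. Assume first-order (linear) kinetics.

C₀ per dose = Dose / Vd = 866 / 160 = 5.413 mg/L
k = ln2 / t½ = 0.693147 / 14.7 = 0.04715 h⁻¹
Fraction remaining after one interval: r = e^(−kτ) = e^(−0.04715 × 24.0) = 0.3225
Before dose 6, 5 doses have been given (aged 1τ, 2τ, 3τ, 4τ, 5τ).
C_trough = C₀ × (r + r² + … + r^5) = C₀ × r(1−r^5)/(1−r)
        = 5.413 × 0.3225 × (1 − 0.003489) / (1 − 0.3225) = 2.568 mg/L

2.57 mg/L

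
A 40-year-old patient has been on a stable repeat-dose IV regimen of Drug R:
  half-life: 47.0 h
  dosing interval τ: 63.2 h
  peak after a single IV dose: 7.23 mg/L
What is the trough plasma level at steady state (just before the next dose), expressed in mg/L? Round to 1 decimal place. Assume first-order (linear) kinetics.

k = ln2 / t½ = 0.693147 / 47.0 = 0.01475 h⁻¹
e^(−kτ) = e^(−0.01475 × 63.2) = 0.3937
Accumulation ratio R = 1 / (1 − e^(−kτ)) = 1 / (1 − 0.3937) = 1.649
Steady-state trough = C₀ × R × e^(−kτ) = 7.23 × 1.649 × 0.3937 = 4.694 mg/L

4.7 mg/L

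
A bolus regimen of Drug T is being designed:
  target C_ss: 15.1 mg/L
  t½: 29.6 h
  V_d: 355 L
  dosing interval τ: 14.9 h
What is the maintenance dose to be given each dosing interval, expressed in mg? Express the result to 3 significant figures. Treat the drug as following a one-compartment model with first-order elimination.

1870 mg

k = ln2 / t½ = 0.693147 / 29.6 = 0.02342 h⁻¹
CL = k × Vd = 0.02342 × 355 = 8.314 L/h
At steady state, Dose/τ = Css × CL.
Dose = Css × CL × τ = 15.1 × 8.314 × 14.9 = 1871 mg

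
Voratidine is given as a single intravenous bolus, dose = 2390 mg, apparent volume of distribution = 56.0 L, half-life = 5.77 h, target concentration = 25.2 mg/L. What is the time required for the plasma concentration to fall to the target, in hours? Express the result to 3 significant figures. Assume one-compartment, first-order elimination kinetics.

C₀ = Dose / Vd = 2390 / 56.0 = 42.68 mg/L
k = ln2 / t½ = 0.693147 / 5.77 = 0.1201 h⁻¹
t = ln(C₀ / C) / k = ln(42.68 / 25.2) / 0.1201
  = ln(1.694) / 0.1201 = 0.5271 / 0.1201 = 4.389 h

4.39 h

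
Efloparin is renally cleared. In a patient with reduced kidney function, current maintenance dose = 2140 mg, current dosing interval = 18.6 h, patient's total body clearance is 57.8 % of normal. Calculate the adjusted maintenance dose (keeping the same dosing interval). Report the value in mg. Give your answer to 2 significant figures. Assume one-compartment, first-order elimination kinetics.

To keep the same average steady-state level, dosing rate must scale with clearance.
CL ratio = 57.8 / 100 = 0.5780
New dose (same interval) = 2140 × 0.5780 = 1237 mg

1200 mg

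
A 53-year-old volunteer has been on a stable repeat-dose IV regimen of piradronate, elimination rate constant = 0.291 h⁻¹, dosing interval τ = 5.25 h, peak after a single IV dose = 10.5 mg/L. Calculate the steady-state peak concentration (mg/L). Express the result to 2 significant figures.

e^(−kτ) = e^(−0.2910 × 5.25) = 0.2170
Accumulation ratio R = 1 / (1 − e^(−kτ)) = 1 / (1 − 0.2170) = 1.277
Steady-state peak = C₀ × R = 10.5 × 1.277 = 13.41 mg/L

13 mg/L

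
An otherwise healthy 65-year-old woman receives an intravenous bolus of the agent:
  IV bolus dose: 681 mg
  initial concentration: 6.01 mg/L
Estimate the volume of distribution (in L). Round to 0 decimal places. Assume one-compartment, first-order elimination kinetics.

113 L

Vd = Dose / C₀ = 681.0 / 6.01 = 113.3 L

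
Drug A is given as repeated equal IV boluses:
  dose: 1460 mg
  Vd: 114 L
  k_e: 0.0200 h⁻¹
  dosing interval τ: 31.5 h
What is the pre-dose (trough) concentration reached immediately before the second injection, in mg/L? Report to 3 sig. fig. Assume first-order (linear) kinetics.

C₀ per dose = Dose / Vd = 1460 / 114 = 12.81 mg/L
Fraction remaining after one interval: r = e^(−kτ) = e^(−0.02000 × 31.5) = 0.5326
Before dose 2, 1 dose has been given (aged 1τ).
C_trough = C₀ × r = 12.81 × 0.5326 = 6.823 mg/L

6.82 mg/L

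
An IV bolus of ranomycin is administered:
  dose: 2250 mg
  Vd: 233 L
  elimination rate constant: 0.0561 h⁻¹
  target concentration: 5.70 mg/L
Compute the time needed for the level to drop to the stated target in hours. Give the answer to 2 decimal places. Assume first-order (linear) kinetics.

9.40 h

C₀ = Dose / Vd = 2250 / 233 = 9.657 mg/L
t = ln(C₀ / C) / k = ln(9.657 / 5.70) / 0.05610
  = ln(1.694) / 0.05610 = 0.5271 / 0.05610 = 9.396 h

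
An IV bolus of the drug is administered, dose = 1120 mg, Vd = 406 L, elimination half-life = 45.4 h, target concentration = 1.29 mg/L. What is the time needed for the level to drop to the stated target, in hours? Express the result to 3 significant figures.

C₀ = Dose / Vd = 1120 / 406 = 2.759 mg/L
k = ln2 / t½ = 0.693147 / 45.4 = 0.01527 h⁻¹
t = ln(C₀ / C) / k = ln(2.759 / 1.29) / 0.01527
  = ln(2.139) / 0.01527 = 0.7603 / 0.01527 = 49.79 h

49.8 h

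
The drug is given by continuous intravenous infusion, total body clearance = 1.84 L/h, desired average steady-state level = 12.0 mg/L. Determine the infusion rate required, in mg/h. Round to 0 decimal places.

22 mg/h

At steady state, infusion rate R₀ = Css × CL = 12.0 × 1.840 = 22.08 mg/h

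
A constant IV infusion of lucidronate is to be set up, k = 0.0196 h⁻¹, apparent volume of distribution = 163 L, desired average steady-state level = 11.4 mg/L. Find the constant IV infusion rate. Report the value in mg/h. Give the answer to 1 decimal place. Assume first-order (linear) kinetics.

36.4 mg/h

CL = k × Vd = 0.01960 × 163 = 3.195 L/h
At steady state, infusion rate R₀ = Css × CL = 11.4 × 3.195 = 36.42 mg/h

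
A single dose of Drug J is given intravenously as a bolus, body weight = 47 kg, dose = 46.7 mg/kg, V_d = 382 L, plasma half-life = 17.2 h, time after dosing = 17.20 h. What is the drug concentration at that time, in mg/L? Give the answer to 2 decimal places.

2.87 mg/L

Total dose = 46.7 × 47 = 2195 mg
C₀ = Dose / Vd = 2195 / 382 = 5.746 mg/L
k = ln2 / t½ = 0.693147 / 17.2 = 0.04030 h⁻¹
t / t½ = 17.20 / 17.2 = 1 half-lives
C = C₀ × (1/2)^1 = 5.746 × 0.5000 = 2.873 mg/L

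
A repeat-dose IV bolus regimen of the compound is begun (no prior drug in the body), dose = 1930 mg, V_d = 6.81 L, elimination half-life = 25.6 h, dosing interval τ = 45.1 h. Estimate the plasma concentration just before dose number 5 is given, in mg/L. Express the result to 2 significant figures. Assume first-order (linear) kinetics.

120 mg/L

C₀ per dose = Dose / Vd = 1930 / 6.81 = 283.4 mg/L
k = ln2 / t½ = 0.693147 / 25.6 = 0.02708 h⁻¹
Fraction remaining after one interval: r = e^(−kτ) = e^(−0.02708 × 45.1) = 0.2948
Before dose 5, 4 doses have been given (aged 1τ, 2τ, 3τ, 4τ).
C_trough = C₀ × (r + r² + … + r^4) = C₀ × r(1−r^4)/(1−r)
        = 283.4 × 0.2948 × (1 − 0.007553) / (1 − 0.2948) = 117.6 mg/L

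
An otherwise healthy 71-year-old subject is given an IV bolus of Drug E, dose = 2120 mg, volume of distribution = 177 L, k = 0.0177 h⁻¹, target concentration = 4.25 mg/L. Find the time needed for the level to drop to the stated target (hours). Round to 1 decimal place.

C₀ = Dose / Vd = 2120 / 177 = 11.98 mg/L
t = ln(C₀ / C) / k = ln(11.98 / 4.25) / 0.01770
  = ln(2.819) / 0.01770 = 1.036 / 0.01770 = 58.53 h

58.5 h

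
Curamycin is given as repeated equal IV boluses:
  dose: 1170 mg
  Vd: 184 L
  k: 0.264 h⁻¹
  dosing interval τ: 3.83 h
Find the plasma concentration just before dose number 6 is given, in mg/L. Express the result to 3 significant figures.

C₀ per dose = Dose / Vd = 1170 / 184 = 6.359 mg/L
Fraction remaining after one interval: r = e^(−kτ) = e^(−0.2640 × 3.83) = 0.3638
Before dose 6, 5 doses have been given (aged 1τ, 2τ, 3τ, 4τ, 5τ).
C_trough = C₀ × (r + r² + … + r^5) = C₀ × r(1−r^5)/(1−r)
        = 6.359 × 0.3638 × (1 − 0.006373) / (1 − 0.3638) = 3.613 mg/L

3.61 mg/L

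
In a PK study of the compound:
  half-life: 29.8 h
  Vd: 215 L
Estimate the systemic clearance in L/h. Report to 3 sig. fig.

k = ln2 / t½ = 0.693147 / 29.8 = 0.02326 h⁻¹
CL = k × Vd = 0.02326 × 215 = 5.001 L/h

5.00 L/h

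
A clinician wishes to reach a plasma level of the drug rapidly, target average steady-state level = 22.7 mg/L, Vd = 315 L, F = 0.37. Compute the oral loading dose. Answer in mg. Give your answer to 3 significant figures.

19300 mg

LD = Css × Vd / F = 22.7 × 315 / 0.37 = 19330 mg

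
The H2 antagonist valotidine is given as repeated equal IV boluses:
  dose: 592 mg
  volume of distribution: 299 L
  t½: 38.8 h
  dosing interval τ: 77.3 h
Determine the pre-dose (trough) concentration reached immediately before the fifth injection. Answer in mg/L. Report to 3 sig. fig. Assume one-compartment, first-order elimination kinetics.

C₀ per dose = Dose / Vd = 592 / 299 = 1.980 mg/L
k = ln2 / t½ = 0.693147 / 38.8 = 0.01786 h⁻¹
Fraction remaining after one interval: r = e^(−kτ) = e^(−0.01786 × 77.3) = 0.2514
Before dose 5, 4 doses have been given (aged 1τ, 2τ, 3τ, 4τ).
C_trough = C₀ × (r + r² + … + r^4) = C₀ × r(1−r^4)/(1−r)
        = 1.980 × 0.2514 × (1 − 0.003994) / (1 − 0.2514) = 0.6623 mg/L

0.662 mg/L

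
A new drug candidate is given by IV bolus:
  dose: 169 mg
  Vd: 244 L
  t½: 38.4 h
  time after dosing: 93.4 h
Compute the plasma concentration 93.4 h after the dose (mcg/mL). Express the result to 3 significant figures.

C₀ = Dose / Vd = 169.0 / 244 = 0.6926 mg/L
k = ln2 / t½ = 0.693147 / 38.4 = 0.01805 h⁻¹
C = C₀ · e^(−k·t) = 0.6926 × e^(−0.01805 × 93.4)
  = 0.6926 × 0.1853 = 0.1283 mg/L
(0.1283 mg/L = 0.1283 mcg/mL)

0.128 mcg/mL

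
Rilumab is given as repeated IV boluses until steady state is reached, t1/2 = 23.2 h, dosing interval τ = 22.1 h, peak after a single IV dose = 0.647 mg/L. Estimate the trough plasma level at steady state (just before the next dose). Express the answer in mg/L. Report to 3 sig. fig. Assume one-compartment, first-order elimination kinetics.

k = ln2 / t½ = 0.693147 / 23.2 = 0.02988 h⁻¹
e^(−kτ) = e^(−0.02988 × 22.1) = 0.5167
Accumulation ratio R = 1 / (1 − e^(−kτ)) = 1 / (1 − 0.5167) = 2.069
Steady-state trough = C₀ × R × e^(−kτ) = 0.647 × 2.069 × 0.5167 = 0.6917 mg/L

0.692 mg/L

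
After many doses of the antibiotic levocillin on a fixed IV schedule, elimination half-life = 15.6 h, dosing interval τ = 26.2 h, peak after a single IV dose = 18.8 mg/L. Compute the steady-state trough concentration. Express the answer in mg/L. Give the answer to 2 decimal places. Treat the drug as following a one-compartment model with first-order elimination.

8.53 mg/L

k = ln2 / t½ = 0.693147 / 15.6 = 0.04443 h⁻¹
e^(−kτ) = e^(−0.04443 × 26.2) = 0.3122
Accumulation ratio R = 1 / (1 − e^(−kτ)) = 1 / (1 − 0.3122) = 1.454
Steady-state trough = C₀ × R × e^(−kτ) = 18.8 × 1.454 × 0.3122 = 8.534 mg/L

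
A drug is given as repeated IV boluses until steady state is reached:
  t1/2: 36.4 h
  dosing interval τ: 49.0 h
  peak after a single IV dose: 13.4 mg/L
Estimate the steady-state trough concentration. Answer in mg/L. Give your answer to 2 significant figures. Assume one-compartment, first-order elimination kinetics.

k = ln2 / t½ = 0.693147 / 36.4 = 0.01904 h⁻¹
e^(−kτ) = e^(−0.01904 × 49.0) = 0.3934
Accumulation ratio R = 1 / (1 − e^(−kτ)) = 1 / (1 − 0.3934) = 1.649
Steady-state trough = C₀ × R × e^(−kτ) = 13.4 × 1.649 × 0.3934 = 8.693 mg/L

8.7 mg/L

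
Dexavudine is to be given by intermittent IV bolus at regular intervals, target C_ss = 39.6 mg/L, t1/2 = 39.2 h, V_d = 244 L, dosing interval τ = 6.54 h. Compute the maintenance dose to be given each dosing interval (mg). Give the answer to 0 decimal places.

1117 mg

k = ln2 / t½ = 0.693147 / 39.2 = 0.01768 h⁻¹
CL = k × Vd = 0.01768 × 244 = 4.314 L/h
At steady state, Dose/τ = Css × CL.
Dose = Css × CL × τ = 39.6 × 4.314 × 6.54 = 1117 mg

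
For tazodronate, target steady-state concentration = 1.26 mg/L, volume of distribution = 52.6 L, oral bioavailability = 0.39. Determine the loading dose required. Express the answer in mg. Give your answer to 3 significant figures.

LD = Css × Vd / F = 1.26 × 52.6 / 0.39 = 169.9 mg

170 mg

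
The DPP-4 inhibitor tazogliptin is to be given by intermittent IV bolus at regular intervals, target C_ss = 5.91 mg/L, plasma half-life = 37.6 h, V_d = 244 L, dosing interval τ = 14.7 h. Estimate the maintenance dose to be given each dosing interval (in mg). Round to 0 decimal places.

k = ln2 / t½ = 0.693147 / 37.6 = 0.01843 h⁻¹
CL = k × Vd = 0.01843 × 244 = 4.497 L/h
At steady state, Dose/τ = Css × CL.
Dose = Css × CL × τ = 5.91 × 4.497 × 14.7 = 390.7 mg

391 mg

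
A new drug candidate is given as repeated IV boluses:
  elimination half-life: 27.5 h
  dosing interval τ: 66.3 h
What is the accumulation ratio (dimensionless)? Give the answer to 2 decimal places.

1.23

k = ln2 / t½ = 0.693147 / 27.5 = 0.02521 h⁻¹
e^(−kτ) = e^(−0.02521 × 66.3) = 0.1880
Accumulation ratio R = 1 / (1 − e^(−kτ)) = 1 / (1 − 0.1880) = 1.232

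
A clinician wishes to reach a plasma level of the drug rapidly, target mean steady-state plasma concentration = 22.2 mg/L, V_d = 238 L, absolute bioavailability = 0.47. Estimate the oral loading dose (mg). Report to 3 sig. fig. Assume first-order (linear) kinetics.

11200 mg

LD = Css × Vd / F = 22.2 × 238 / 0.47 = 11240 mg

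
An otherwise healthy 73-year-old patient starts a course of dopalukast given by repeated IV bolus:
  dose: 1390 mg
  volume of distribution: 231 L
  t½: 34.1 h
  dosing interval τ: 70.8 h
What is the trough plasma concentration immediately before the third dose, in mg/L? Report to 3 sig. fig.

1.77 mg/L

C₀ per dose = Dose / Vd = 1390 / 231 = 6.017 mg/L
k = ln2 / t½ = 0.693147 / 34.1 = 0.02033 h⁻¹
Fraction remaining after one interval: r = e^(−kτ) = e^(−0.02033 × 70.8) = 0.2371
Before dose 3, 2 doses have been given (aged 1τ, 2τ).
C_trough = C₀ × (r + r²) = 6.017 × (0.2371 + 0.05622) = 1.765 mg/L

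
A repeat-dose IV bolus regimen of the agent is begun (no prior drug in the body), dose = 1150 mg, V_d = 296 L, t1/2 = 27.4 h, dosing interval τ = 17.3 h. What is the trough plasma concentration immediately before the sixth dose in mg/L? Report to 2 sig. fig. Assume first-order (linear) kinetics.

C₀ per dose = Dose / Vd = 1150 / 296 = 3.885 mg/L
k = ln2 / t½ = 0.693147 / 27.4 = 0.02530 h⁻¹
Fraction remaining after one interval: r = e^(−kτ) = e^(−0.02530 × 17.3) = 0.6455
Before dose 6, 5 doses have been given (aged 1τ, 2τ, 3τ, 4τ, 5τ).
C_trough = C₀ × (r + r² + … + r^5) = C₀ × r(1−r^5)/(1−r)
        = 3.885 × 0.6455 × (1 − 0.1121) / (1 − 0.6455) = 6.281 mg/L

6.3 mg/L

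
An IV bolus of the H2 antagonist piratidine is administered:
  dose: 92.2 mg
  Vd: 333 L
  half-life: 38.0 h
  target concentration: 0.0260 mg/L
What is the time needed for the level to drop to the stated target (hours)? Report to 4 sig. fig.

C₀ = Dose / Vd = 92.20 / 333 = 0.2769 mg/L
k = ln2 / t½ = 0.693147 / 38.0 = 0.01824 h⁻¹
t = ln(C₀ / C) / k = ln(0.2769 / 0.0260) / 0.01824
  = ln(10.65) / 0.01824 = 2.366 / 0.01824 = 129.7 h

129.7 h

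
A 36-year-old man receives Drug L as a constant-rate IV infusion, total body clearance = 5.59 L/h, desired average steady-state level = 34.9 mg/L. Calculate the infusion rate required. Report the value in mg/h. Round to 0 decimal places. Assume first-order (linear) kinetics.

At steady state, infusion rate R₀ = Css × CL = 34.9 × 5.590 = 195.1 mg/h

195 mg/h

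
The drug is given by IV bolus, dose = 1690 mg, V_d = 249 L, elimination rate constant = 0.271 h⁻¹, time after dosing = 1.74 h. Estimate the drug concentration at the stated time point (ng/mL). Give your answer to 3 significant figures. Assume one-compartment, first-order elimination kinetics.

4240 ng/mL

C₀ = Dose / Vd = 1690 / 249 = 6.787 mg/L
C = C₀ · e^(−k·t) = 6.787 × e^(−0.2710 × 1.74)
  = 6.787 × 0.6240 = 4.235 mg/L
Convert: 4.235 mg/L × 1000 = 4235 ng/mL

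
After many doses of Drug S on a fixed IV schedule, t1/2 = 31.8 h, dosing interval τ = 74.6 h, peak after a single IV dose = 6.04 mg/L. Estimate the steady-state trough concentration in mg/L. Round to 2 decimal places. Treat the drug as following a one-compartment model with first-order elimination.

1.48 mg/L

k = ln2 / t½ = 0.693147 / 31.8 = 0.02180 h⁻¹
e^(−kτ) = e^(−0.02180 × 74.6) = 0.1967
Accumulation ratio R = 1 / (1 − e^(−kτ)) = 1 / (1 − 0.1967) = 1.245
Steady-state trough = C₀ × R × e^(−kτ) = 6.04 × 1.245 × 0.1967 = 1.479 mg/L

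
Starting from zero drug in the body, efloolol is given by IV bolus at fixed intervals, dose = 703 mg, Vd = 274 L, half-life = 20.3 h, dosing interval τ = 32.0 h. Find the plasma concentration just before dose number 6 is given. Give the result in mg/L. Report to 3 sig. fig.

1.29 mg/L

C₀ per dose = Dose / Vd = 703 / 274 = 2.566 mg/L
k = ln2 / t½ = 0.693147 / 20.3 = 0.03415 h⁻¹
Fraction remaining after one interval: r = e^(−kτ) = e^(−0.03415 × 32.0) = 0.3353
Before dose 6, 5 doses have been given (aged 1τ, 2τ, 3τ, 4τ, 5τ).
C_trough = C₀ × (r + r² + … + r^5) = C₀ × r(1−r^5)/(1−r)
        = 2.566 × 0.3353 × (1 − 0.004238) / (1 − 0.3353) = 1.289 mg/L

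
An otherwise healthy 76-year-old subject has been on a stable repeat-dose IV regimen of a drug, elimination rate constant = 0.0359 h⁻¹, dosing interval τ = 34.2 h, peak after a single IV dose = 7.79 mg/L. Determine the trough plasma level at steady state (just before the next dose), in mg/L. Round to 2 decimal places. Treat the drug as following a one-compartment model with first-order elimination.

3.23 mg/L

e^(−kτ) = e^(−0.03590 × 34.2) = 0.2929
Accumulation ratio R = 1 / (1 − e^(−kτ)) = 1 / (1 − 0.2929) = 1.414
Steady-state trough = C₀ × R × e^(−kτ) = 7.79 × 1.414 × 0.2929 = 3.226 mg/L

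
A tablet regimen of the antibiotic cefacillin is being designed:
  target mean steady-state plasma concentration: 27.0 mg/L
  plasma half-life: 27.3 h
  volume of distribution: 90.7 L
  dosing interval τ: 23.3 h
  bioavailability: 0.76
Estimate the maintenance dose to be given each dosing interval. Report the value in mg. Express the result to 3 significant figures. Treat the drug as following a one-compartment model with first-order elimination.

k = ln2 / t½ = 0.693147 / 27.3 = 0.02539 h⁻¹
CL = k × Vd = 0.02539 × 90.7 = 2.303 L/h
At steady state, F × (Dose/τ) = Css × CL.
Dose = Css × CL × τ / F = 27.0 × 2.303 × 23.3 / 0.76 = 1906 mg

1910 mg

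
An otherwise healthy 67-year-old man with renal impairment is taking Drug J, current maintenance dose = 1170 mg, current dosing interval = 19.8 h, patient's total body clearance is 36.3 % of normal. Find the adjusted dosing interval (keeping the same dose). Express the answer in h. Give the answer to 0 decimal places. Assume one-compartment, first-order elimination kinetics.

To keep the same average steady-state level, dosing rate must scale with clearance.
CL ratio = 36.3 / 100 = 0.3630
New interval (same dose) = 19.8 / 0.3630 = 54.55 h

55 h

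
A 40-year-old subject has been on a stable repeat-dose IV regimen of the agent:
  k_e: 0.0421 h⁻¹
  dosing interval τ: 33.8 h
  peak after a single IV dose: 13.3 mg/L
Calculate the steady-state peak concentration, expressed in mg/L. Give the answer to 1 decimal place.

17.5 mg/L

e^(−kτ) = e^(−0.04210 × 33.8) = 0.2410
Accumulation ratio R = 1 / (1 − e^(−kτ)) = 1 / (1 − 0.2410) = 1.318
Steady-state peak = C₀ × R = 13.3 × 1.318 = 17.53 mg/L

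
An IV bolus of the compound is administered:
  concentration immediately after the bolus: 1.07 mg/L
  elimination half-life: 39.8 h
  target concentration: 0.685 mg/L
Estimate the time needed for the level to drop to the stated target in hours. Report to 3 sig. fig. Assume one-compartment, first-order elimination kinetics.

k = ln2 / t½ = 0.693147 / 39.8 = 0.01742 h⁻¹
t = ln(C₀ / C) / k = ln(1.070 / 0.685) / 0.01742
  = ln(1.562) / 0.01742 = 0.4460 / 0.01742 = 25.60 h

25.6 h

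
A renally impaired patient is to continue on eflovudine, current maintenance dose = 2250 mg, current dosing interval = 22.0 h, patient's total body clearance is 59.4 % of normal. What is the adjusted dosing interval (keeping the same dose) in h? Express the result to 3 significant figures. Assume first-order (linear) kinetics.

To keep the same average steady-state level, dosing rate must scale with clearance.
CL ratio = 59.4 / 100 = 0.5940
New interval (same dose) = 22.0 / 0.5940 = 37.04 h

37.0 h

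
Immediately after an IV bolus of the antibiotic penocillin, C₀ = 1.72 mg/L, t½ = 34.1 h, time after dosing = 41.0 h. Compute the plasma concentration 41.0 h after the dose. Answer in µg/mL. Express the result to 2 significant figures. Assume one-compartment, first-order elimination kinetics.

k = ln2 / t½ = 0.693147 / 34.1 = 0.02033 h⁻¹
C = C₀ · e^(−k·t) = 1.720 × e^(−0.02033 × 41.0)
  = 1.720 × 0.4345 = 0.7473 mg/L
(0.7473 mg/L = 0.7473 µg/mL)

0.75 µg/mL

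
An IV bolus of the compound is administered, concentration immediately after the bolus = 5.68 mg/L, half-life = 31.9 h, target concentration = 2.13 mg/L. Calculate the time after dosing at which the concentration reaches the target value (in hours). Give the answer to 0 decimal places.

k = ln2 / t½ = 0.693147 / 31.9 = 0.02173 h⁻¹
t = ln(C₀ / C) / k = ln(5.680 / 2.13) / 0.02173
  = ln(2.667) / 0.02173 = 0.9810 / 0.02173 = 45.14 h

45 h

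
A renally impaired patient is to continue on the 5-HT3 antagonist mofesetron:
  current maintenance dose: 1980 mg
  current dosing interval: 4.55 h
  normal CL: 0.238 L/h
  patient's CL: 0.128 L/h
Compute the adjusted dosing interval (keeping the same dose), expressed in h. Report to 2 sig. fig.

8.5 h

To keep the same average steady-state level, dosing rate must scale with clearance.
CL ratio = 0.128 / 0.238 = 0.5378
New interval (same dose) = 4.55 / 0.5378 = 8.460 h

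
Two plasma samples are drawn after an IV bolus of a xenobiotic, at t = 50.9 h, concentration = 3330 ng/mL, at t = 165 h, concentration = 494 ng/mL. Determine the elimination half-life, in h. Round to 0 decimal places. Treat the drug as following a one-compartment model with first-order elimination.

k = ln(C₁/C₂) / (t₂ − t₁) = ln(3330/494) / (165 − 50.9)
  = 1.908 / 114.1 = 0.01672 h⁻¹
t½ = ln2 / k = 0.693147 / 0.01672 = 41.46 h

41 h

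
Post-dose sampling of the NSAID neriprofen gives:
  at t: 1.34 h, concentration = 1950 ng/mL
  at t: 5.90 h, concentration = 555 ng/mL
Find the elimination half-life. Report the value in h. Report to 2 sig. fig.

k = ln(C₁/C₂) / (t₂ − t₁) = ln(1950/555) / (5.90 − 1.34)
  = 1.257 / 4.560 = 0.2757 h⁻¹
t½ = ln2 / k = 0.693147 / 0.2757 = 2.514 h

2.5 h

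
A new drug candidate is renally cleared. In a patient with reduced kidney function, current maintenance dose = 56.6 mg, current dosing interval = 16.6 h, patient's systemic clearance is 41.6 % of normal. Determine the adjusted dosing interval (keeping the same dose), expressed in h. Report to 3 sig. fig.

39.9 h

To keep the same average steady-state level, dosing rate must scale with clearance.
CL ratio = 41.6 / 100 = 0.4160
New interval (same dose) = 16.6 / 0.4160 = 39.90 h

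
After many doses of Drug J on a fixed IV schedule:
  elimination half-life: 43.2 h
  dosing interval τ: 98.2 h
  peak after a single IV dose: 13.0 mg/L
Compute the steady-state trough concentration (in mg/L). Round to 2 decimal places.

3.39 mg/L

k = ln2 / t½ = 0.693147 / 43.2 = 0.01605 h⁻¹
e^(−kτ) = e^(−0.01605 × 98.2) = 0.2068
Accumulation ratio R = 1 / (1 − e^(−kτ)) = 1 / (1 − 0.2068) = 1.261
Steady-state trough = C₀ × R × e^(−kτ) = 13.0 × 1.261 × 0.2068 = 3.390 mg/L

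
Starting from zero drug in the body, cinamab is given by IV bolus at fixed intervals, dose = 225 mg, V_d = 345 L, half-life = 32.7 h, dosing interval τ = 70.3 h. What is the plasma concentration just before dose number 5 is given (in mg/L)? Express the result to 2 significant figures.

C₀ per dose = Dose / Vd = 225 / 345 = 0.6522 mg/L
k = ln2 / t½ = 0.693147 / 32.7 = 0.02120 h⁻¹
Fraction remaining after one interval: r = e^(−kτ) = e^(−0.02120 × 70.3) = 0.2253
Before dose 5, 4 doses have been given (aged 1τ, 2τ, 3τ, 4τ).
C_trough = C₀ × (r + r² + … + r^4) = C₀ × r(1−r^4)/(1−r)
        = 0.6522 × 0.2253 × (1 − 0.002577) / (1 − 0.2253) = 0.1892 mg/L

0.19 mg/L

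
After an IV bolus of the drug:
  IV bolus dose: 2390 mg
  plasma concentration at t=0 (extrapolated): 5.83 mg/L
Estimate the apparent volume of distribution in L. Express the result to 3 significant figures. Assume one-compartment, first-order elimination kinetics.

410 L

Vd = Dose / C₀ = 2390 / 5.83 = 409.9 L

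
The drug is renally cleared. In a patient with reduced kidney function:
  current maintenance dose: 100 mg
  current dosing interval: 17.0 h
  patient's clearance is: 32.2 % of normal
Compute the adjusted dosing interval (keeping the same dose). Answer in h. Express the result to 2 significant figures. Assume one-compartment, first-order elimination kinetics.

To keep the same average steady-state level, dosing rate must scale with clearance.
CL ratio = 32.2 / 100 = 0.3220
New interval (same dose) = 17.0 / 0.3220 = 52.80 h

53 h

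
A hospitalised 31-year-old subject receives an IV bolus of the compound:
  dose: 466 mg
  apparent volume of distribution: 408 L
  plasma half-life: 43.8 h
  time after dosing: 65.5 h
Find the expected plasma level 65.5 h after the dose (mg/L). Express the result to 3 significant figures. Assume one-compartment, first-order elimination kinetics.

C₀ = Dose / Vd = 466.0 / 408 = 1.142 mg/L
k = ln2 / t½ = 0.693147 / 43.8 = 0.01583 h⁻¹
C = C₀ · e^(−k·t) = 1.142 × e^(−0.01583 × 65.5)
  = 1.142 × 0.3546 = 0.4050 mg/L

0.405 mg/L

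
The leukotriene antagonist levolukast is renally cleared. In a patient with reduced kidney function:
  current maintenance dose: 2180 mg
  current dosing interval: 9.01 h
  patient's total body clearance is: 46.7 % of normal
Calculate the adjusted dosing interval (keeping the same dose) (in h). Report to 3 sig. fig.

To keep the same average steady-state level, dosing rate must scale with clearance.
CL ratio = 46.7 / 100 = 0.4670
New interval (same dose) = 9.01 / 0.4670 = 19.29 h

19.3 h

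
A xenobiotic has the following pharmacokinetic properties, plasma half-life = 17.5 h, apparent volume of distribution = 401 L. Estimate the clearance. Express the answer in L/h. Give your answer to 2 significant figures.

16 L/h

k = ln2 / t½ = 0.693147 / 17.5 = 0.03961 h⁻¹
CL = k × Vd = 0.03961 × 401 = 15.88 L/h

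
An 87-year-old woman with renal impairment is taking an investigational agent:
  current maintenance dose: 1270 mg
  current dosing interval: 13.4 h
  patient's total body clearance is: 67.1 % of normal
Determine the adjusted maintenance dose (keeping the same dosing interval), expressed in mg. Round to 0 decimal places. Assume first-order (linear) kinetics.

852 mg

To keep the same average steady-state level, dosing rate must scale with clearance.
CL ratio = 67.1 / 100 = 0.6710
New dose (same interval) = 1270 × 0.6710 = 852.2 mg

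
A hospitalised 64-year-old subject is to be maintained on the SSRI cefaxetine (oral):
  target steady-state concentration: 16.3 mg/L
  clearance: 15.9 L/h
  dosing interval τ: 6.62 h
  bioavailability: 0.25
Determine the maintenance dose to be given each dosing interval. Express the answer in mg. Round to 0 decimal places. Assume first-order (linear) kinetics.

6863 mg

At steady state, F × (Dose/τ) = Css × CL.
Dose = Css × CL × τ / F = 16.3 × 15.90 × 6.62 / 0.25 = 6863 mg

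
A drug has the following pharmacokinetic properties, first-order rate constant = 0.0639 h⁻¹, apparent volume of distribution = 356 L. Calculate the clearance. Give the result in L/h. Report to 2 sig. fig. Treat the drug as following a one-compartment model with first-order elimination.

CL = k × Vd = 0.0639 × 356 = 22.75 L/h

23 L/h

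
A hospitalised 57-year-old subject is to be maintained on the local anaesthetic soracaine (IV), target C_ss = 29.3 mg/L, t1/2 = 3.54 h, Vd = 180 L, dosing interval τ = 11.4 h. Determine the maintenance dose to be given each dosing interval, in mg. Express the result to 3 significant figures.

11800 mg

k = ln2 / t½ = 0.693147 / 3.54 = 0.1958 h⁻¹
CL = k × Vd = 0.1958 × 180 = 35.24 L/h
At steady state, Dose/τ = Css × CL.
Dose = Css × CL × τ = 29.3 × 35.24 × 11.4 = 11770 mg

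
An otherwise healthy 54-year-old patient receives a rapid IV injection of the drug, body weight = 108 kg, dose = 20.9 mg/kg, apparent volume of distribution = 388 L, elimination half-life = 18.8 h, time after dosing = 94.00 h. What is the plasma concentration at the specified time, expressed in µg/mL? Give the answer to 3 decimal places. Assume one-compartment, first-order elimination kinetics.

Total dose = 20.9 × 108 = 2257 mg
C₀ = Dose / Vd = 2257 / 388 = 5.817 mg/L
k = ln2 / t½ = 0.693147 / 18.8 = 0.03687 h⁻¹
t / t½ = 94.00 / 18.8 = 5 half-lives
C = C₀ × (1/2)^5 = 5.817 × 0.03125 = 0.1818 mg/L
(0.1818 mg/L = 0.1818 µg/mL)

0.182 µg/mL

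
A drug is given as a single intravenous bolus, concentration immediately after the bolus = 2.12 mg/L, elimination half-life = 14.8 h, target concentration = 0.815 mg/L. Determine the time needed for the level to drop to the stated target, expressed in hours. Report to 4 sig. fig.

20.41 h

k = ln2 / t½ = 0.693147 / 14.8 = 0.04683 h⁻¹
t = ln(C₀ / C) / k = ln(2.120 / 0.815) / 0.04683
  = ln(2.601) / 0.04683 = 0.9559 / 0.04683 = 20.41 h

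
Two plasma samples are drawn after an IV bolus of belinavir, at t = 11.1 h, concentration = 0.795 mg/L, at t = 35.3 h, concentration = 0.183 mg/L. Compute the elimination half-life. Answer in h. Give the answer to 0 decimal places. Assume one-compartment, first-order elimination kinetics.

k = ln(C₁/C₂) / (t₂ − t₁) = ln(0.795/0.183) / (35.3 − 11.1)
  = 1.469 / 24.20 = 0.06070 h⁻¹
t½ = ln2 / k = 0.693147 / 0.06070 = 11.42 h

11 h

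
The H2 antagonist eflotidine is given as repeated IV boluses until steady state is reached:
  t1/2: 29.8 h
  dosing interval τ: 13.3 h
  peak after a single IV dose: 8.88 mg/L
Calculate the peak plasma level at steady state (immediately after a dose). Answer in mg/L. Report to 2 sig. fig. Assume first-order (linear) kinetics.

k = ln2 / t½ = 0.693147 / 29.8 = 0.02326 h⁻¹
e^(−kτ) = e^(−0.02326 × 13.3) = 0.7339
Accumulation ratio R = 1 / (1 − e^(−kτ)) = 1 / (1 − 0.7339) = 3.758
Steady-state peak = C₀ × R = 8.88 × 3.758 = 33.37 mg/L

33 mg/L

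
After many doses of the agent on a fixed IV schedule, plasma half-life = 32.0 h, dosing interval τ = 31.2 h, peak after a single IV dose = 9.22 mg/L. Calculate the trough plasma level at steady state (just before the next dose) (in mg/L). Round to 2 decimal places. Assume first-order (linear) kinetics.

9.55 mg/L

k = ln2 / t½ = 0.693147 / 32.0 = 0.02166 h⁻¹
e^(−kτ) = e^(−0.02166 × 31.2) = 0.5088
Accumulation ratio R = 1 / (1 − e^(−kτ)) = 1 / (1 − 0.5088) = 2.036
Steady-state trough = C₀ × R × e^(−kτ) = 9.22 × 2.036 × 0.5088 = 9.551 mg/L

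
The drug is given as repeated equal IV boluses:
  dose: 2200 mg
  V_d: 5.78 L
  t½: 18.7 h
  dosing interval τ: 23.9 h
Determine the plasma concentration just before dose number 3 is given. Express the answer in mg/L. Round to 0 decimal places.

222 mg/L

C₀ per dose = Dose / Vd = 2200 / 5.78 = 380.6 mg/L
k = ln2 / t½ = 0.693147 / 18.7 = 0.03707 h⁻¹
Fraction remaining after one interval: r = e^(−kτ) = e^(−0.03707 × 23.9) = 0.4123
Before dose 3, 2 doses have been given (aged 1τ, 2τ).
C_trough = C₀ × (r + r²) = 380.6 × (0.4123 + 0.1700) = 221.6 mg/L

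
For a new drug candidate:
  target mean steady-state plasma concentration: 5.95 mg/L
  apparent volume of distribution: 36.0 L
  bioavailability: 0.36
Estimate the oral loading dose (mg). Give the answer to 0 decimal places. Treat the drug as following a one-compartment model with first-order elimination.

LD = Css × Vd / F = 5.95 × 36.0 / 0.36 = 595.0 mg

595 mg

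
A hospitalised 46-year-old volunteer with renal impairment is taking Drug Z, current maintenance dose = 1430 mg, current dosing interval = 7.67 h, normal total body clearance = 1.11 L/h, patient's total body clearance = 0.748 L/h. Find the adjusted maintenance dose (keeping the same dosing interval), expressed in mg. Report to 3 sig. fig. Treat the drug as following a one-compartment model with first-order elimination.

To keep the same average steady-state level, dosing rate must scale with clearance.
CL ratio = 0.748 / 1.11 = 0.6739
New dose (same interval) = 1430 × 0.6739 = 963.7 mg

964 mg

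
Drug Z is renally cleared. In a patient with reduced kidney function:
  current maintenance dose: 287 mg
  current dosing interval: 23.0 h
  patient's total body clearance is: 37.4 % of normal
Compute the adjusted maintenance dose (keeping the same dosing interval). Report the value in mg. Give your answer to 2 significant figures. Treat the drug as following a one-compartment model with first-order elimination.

To keep the same average steady-state level, dosing rate must scale with clearance.
CL ratio = 37.4 / 100 = 0.3740
New dose (same interval) = 287 × 0.3740 = 107.3 mg

110 mg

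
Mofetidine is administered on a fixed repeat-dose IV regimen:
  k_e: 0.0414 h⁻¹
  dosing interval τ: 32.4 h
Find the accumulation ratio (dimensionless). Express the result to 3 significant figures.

e^(−kτ) = e^(−0.04140 × 32.4) = 0.2615
Accumulation ratio R = 1 / (1 − e^(−kτ)) = 1 / (1 − 0.2615) = 1.354

1.35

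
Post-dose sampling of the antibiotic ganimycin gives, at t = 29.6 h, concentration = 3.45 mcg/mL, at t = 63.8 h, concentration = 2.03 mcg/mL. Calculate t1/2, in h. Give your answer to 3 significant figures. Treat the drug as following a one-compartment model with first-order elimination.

44.7 h

k = ln(C₁/C₂) / (t₂ − t₁) = ln(3.45/2.03) / (63.8 − 29.6)
  = 0.5303 / 34.20 = 0.01551 h⁻¹
t½ = ln2 / k = 0.693147 / 0.01551 = 44.69 h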